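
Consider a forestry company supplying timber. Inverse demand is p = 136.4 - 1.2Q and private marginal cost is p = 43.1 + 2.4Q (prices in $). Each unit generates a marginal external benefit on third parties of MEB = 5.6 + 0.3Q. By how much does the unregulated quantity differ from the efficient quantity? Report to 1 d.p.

Market equilibrium (private): 43.1 + 2.4Q = 136.4 - 1.2Q → Q_m = 25.9167.
Social marginal cost = private MC − MEB = 37.5 + 2.1Q.
Set SMC = demand: 37.5 + 2.1Q = 136.4 - 1.2Q → Q* = 29.9697.
Gap = |25.9167 − 29.9697| = 4.0530.

4.1 units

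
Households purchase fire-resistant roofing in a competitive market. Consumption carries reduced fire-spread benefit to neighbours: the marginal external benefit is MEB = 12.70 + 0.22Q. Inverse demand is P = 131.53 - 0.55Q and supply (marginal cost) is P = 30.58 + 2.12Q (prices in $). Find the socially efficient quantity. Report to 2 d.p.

Social marginal benefit = demand + MEB = 144.23 - 0.33Q.
Set SMB = MC: 144.23 - 0.33Q = 30.58 + 2.12Q → Q* = 46.3878.

Q* = 46.39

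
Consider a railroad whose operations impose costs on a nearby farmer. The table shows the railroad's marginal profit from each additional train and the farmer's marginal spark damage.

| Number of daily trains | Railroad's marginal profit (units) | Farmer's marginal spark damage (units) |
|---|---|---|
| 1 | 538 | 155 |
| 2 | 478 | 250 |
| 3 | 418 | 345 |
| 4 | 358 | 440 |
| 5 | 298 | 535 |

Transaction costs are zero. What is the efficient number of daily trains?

3

Bargaining reaches the level where marginal profit last exceeds marginal spark damage.
That holds through level 3 (418 ≥ 345) but not at 4 (358 < 440).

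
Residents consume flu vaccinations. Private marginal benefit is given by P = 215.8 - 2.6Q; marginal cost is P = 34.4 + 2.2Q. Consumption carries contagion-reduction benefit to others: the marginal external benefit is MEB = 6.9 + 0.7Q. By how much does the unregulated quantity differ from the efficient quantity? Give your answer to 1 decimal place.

8.1 units

Market equilibrium (private): 34.4 + 2.2Q = 215.8 - 2.6Q → Q_m = 37.7917.
Social marginal benefit = demand + MEB = 222.7 - 1.9Q.
Set SMB = MC: 222.7 - 1.9Q = 34.4 + 2.2Q → Q* = 45.9268.
Gap = |37.7917 − 45.9268| = 8.1351.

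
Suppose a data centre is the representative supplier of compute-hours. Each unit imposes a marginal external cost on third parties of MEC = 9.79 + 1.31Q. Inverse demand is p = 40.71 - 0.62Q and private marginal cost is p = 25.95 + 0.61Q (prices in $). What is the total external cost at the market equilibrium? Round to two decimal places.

$211.80

Market equilibrium (private): 25.95 + 0.61Q = 40.71 - 0.62Q → Q_m = 12.0000.
Total external cost = ∫₀^{Q_m} (9.79 + 1.31Q) dQ = 9.79×12.0000 + ½×1.31×12.0000² = 211.8000.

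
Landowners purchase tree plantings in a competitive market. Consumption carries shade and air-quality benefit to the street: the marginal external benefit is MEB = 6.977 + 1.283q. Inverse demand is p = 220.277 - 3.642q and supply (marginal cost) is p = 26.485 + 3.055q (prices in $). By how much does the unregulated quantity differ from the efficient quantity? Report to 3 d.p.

8.146 units

Market equilibrium (private): 26.485 + 3.055q = 220.277 - 3.642q → q_m = 28.9371.
Social marginal benefit = demand + MEB = 227.254 - 2.359q.
Set SMB = MC: 227.254 - 2.359q = 26.485 + 3.055q → q* = 37.0833.
Gap = |28.9371 − 37.0833| = 8.1462.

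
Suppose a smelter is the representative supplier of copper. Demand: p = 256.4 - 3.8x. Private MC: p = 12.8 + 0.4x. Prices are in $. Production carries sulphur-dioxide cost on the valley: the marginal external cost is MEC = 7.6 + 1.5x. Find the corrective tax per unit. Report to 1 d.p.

tax = $69.7 per unit

Social marginal cost = private MC + MEC = 20.4 + 1.9x.
Set SMC = demand: 20.4 + 1.9x = 256.4 - 3.8x → x* = 41.4035.
The Pigouvian tax equals MEC at x*: 7.6 + 1.5×41.4035 = 69.7053.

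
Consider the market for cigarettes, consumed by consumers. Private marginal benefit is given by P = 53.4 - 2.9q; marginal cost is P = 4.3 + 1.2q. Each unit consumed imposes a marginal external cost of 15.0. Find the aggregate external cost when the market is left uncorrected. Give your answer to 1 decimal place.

179.6

Market equilibrium (private): 4.3 + 1.2q = 53.4 - 2.9q → q_m = 11.9756.
Total external cost = MEC × q_m = 15.0 × 11.9756 = 179.6340.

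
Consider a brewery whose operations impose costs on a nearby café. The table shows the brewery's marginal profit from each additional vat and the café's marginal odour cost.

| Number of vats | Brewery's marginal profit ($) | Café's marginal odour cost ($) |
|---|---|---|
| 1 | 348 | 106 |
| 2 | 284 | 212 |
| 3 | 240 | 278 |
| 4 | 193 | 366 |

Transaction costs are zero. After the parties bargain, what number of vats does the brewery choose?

2

Bargaining reaches the level where marginal profit last exceeds marginal odour cost.
That holds through level 2 (284 ≥ 212) but not at 3 (240 < 278).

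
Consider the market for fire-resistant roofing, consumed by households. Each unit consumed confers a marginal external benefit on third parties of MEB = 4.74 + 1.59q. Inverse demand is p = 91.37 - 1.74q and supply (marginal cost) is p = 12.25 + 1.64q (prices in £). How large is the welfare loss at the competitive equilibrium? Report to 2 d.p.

Market equilibrium (private): 12.25 + 1.64q = 91.37 - 1.74q → q_m = 23.4083.
Social marginal benefit = demand + MEB = 96.11 - 0.15q.
Set SMB = MC: 96.11 - 0.15q = 12.25 + 1.64q → q* = 46.8492.
Between q* and q_m the wedge SMB − MC runs linearly from 0 to MEB(q_m), so the loss is a triangle.
DWL = ½ × 23.4409 × 41.9592 = 491.7807.

DWL = £491.78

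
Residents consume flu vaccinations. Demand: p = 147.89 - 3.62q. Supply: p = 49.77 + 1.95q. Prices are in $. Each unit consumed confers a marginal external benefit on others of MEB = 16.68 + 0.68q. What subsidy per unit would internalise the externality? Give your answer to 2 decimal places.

Social marginal benefit = demand + MEB = 164.57 - 2.94q.
Set SMB = MC: 164.57 - 2.94q = 49.77 + 1.95q → q* = 23.4765.
The Pigouvian subsidy equals MEB at q*: 16.68 + 0.68×23.4765 = 32.6440.

subsidy = $32.64 per unit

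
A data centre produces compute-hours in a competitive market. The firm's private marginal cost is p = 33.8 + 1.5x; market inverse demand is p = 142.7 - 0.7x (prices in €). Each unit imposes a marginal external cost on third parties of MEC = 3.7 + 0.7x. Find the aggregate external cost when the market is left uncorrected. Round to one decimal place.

€1040.7

Market equilibrium (private): 33.8 + 1.5x = 142.7 - 0.7x → x_m = 49.5000.
Total external cost = ∫₀^{x_m} (3.7 + 0.7x) dx = 3.7×49.5000 + ½×0.7×49.5000² = 1040.7375.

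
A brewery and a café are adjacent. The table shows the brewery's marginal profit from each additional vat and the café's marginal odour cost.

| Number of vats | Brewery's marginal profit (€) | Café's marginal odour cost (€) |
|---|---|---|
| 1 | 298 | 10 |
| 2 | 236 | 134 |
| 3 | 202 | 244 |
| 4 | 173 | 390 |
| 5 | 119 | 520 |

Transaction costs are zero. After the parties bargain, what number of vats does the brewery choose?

2

Bargaining reaches the level where marginal profit last exceeds marginal odour cost.
That holds through level 2 (236 ≥ 134) but not at 3 (202 < 244).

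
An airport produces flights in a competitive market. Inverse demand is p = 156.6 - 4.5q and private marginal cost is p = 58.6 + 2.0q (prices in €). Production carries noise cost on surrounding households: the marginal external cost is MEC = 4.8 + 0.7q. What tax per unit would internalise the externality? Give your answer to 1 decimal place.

Social marginal cost = private MC + MEC = 63.4 + 2.7q.
Set SMC = demand: 63.4 + 2.7q = 156.6 - 4.5q → q* = 12.9444.
The Pigouvian tax equals MEC at q*: 4.8 + 0.7×12.9444 = 13.8611.

tax = €13.9 per unit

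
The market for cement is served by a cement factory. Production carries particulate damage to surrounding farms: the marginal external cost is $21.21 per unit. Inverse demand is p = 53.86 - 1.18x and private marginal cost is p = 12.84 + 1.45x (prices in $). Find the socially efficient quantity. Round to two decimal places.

x* = 7.53

Social marginal cost = private MC + MEC = 34.05 + 1.45x.
Set SMC = demand: 34.05 + 1.45x = 53.86 - 1.18x → x* = 7.5323.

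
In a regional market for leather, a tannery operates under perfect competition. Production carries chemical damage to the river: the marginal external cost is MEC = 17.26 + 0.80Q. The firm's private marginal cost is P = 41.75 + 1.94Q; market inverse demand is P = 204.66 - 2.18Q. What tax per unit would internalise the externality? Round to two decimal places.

Social marginal cost = private MC + MEC = 59.01 + 2.74Q.
Set SMC = demand: 59.01 + 2.74Q = 204.66 - 2.18Q → Q* = 29.6037.
The Pigouvian tax equals MEC at Q*: 17.26 + 0.80×29.6037 = 40.9430.

tax = 40.94 per unit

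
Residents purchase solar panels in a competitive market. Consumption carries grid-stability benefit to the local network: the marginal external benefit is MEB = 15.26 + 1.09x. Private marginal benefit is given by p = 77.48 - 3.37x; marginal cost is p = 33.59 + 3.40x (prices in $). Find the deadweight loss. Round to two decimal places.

DWL = $43.88

Market equilibrium (private): 33.59 + 3.40x = 77.48 - 3.37x → x_m = 6.4830.
Social marginal benefit = demand + MEB = 92.74 - 2.28x.
Set SMB = MC: 92.74 - 2.28x = 33.59 + 3.40x → x* = 10.4137.
Between x* and x_m the wedge SMB − MC runs linearly from 0 to MEB(x_m), so the loss is a triangle.
DWL = ½ × 3.9307 × 22.3265 = 43.8794.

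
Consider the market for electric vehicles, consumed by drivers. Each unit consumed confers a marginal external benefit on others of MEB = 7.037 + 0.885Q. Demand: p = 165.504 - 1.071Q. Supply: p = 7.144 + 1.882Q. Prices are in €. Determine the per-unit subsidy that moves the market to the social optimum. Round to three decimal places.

subsidy = €77.819 per unit

Social marginal benefit = demand + MEB = 172.541 - 0.186Q.
Set SMB = MC: 172.541 - 0.186Q = 7.144 + 1.882Q → Q* = 79.9792.
The Pigouvian subsidy equals MEB at Q*: 7.037 + 0.885×79.9792 = 77.8186.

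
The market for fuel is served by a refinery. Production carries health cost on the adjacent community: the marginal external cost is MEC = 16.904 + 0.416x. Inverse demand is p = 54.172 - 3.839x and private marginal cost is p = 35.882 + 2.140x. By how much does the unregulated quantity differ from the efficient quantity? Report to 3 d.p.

Market equilibrium (private): 35.882 + 2.140x = 54.172 - 3.839x → x_m = 3.0590.
Social marginal cost = private MC + MEC = 52.786 + 2.556x.
Set SMC = demand: 52.786 + 2.556x = 54.172 - 3.839x → x* = 0.2167.
Gap = |3.0590 − 0.2167| = 2.8423.

2.842 units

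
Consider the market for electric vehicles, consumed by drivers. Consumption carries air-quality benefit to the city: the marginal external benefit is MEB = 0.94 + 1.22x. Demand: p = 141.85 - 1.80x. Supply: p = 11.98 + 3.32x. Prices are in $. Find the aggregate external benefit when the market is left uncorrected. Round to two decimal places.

Market equilibrium (private): 11.98 + 3.32x = 141.85 - 1.80x → x_m = 25.3652.
Total external benefit = ∫₀^{x_m} (0.94 + 1.22x) dx = 0.94×25.3652 + ½×1.22×25.3652² = 416.3132.

$416.31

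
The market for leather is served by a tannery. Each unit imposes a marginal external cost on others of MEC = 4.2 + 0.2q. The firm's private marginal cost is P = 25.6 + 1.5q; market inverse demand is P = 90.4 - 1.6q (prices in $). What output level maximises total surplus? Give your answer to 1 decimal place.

q* = 18.4

Social marginal cost = private MC + MEC = 29.8 + 1.7q.
Set SMC = demand: 29.8 + 1.7q = 90.4 - 1.6q → q* = 18.3636.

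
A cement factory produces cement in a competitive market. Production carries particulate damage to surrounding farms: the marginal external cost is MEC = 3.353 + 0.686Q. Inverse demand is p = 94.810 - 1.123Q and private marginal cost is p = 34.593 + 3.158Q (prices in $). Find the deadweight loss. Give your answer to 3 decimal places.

DWL = $17.018

Market equilibrium (private): 34.593 + 3.158Q = 94.810 - 1.123Q → Q_m = 14.0661.
Social marginal cost = private MC + MEC = 37.946 + 3.844Q.
Set SMC = demand: 37.946 + 3.844Q = 94.810 - 1.123Q → Q* = 11.4484.
The welfare-loss triangle has base |Q_m − Q*| and height MEC(Q_m) (the vertical gap between SMC and demand is zero at Q* and MEC at Q_m).
DWL = ½ × 2.6177 × 13.0023 = 17.0181.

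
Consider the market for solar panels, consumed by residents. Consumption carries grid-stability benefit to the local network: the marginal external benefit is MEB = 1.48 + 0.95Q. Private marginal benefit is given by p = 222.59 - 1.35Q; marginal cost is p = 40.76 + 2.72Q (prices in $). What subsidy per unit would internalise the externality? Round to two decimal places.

subsidy = $57.30 per unit

Social marginal benefit = demand + MEB = 224.07 - 0.40Q.
Set SMB = MC: 224.07 - 0.40Q = 40.76 + 2.72Q → Q* = 58.7532.
The Pigouvian subsidy equals MEB at Q*: 1.48 + 0.95×58.7532 = 57.2955.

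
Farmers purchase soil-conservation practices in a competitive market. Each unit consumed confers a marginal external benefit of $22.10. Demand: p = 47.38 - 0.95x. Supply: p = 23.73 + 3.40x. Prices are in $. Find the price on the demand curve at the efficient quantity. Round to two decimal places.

Social marginal benefit = demand + MEB = 69.48 - 0.95x.
Set SMB = MC: 69.48 - 0.95x = 23.73 + 3.40x → x* = 10.5172.
Consumer price on the demand curve at x*: 47.38 − 0.95×10.5172 = 37.3887.

P = $37.39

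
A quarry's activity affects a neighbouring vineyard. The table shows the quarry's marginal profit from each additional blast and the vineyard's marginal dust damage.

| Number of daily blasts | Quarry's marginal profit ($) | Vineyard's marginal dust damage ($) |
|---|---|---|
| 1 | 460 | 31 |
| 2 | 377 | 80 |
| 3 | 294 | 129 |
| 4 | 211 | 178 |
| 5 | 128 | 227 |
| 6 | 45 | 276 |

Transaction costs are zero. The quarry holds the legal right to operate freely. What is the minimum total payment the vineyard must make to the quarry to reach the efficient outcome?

Left alone the quarry would choose level 6 (marginal profit stays positive).
Efficient level: k* = 4 (marginal profit ≥ marginal dust damage through 4).
The vineyard must at least cover the quarry's forgone profit from cutting 6→4: 128 + 45 = 173.

$173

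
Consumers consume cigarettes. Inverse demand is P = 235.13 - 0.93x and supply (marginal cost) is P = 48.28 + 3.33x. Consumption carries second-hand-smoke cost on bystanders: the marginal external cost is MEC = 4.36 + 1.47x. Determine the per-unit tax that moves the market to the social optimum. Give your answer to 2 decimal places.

Social marginal benefit = demand − MEC = 230.77 - 2.40x.
Set SMB = MC: 230.77 - 2.40x = 48.28 + 3.33x → x* = 31.8482.
The Pigouvian tax equals MEC at x*: 4.36 + 1.47×31.8482 = 51.1769.

tax = 51.18 per unit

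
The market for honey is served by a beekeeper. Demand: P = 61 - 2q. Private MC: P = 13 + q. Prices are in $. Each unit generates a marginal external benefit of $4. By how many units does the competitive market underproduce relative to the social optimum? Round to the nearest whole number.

1 units

Market equilibrium (private): 13 + q = 61 - 2q → q_m = 16.0000.
Social marginal cost = private MC − MEB = 9 + q.
Set SMC = demand: 9 + q = 61 - 2q → q* = 17.3333.
Gap = |16.0000 − 17.3333| = 1.3333.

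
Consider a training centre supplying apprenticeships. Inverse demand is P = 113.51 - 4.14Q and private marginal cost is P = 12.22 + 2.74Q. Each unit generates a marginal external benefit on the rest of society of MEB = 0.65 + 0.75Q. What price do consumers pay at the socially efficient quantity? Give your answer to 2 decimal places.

Social marginal cost = private MC − MEB = 11.57 + 1.99Q.
Set SMC = demand: 11.57 + 1.99Q = 113.51 - 4.14Q → Q* = 16.6297.
Consumer price on the demand curve at Q*: 113.51 − 4.14×16.6297 = 44.6630.

P = 44.66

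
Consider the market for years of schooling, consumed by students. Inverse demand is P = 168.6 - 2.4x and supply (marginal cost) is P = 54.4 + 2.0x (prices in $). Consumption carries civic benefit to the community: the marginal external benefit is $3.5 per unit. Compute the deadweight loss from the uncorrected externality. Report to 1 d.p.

Market equilibrium (private): 54.4 + 2.0x = 168.6 - 2.4x → x_m = 25.9545.
Social marginal benefit = demand + MEB = 172.1 - 2.4x.
Set SMB = MC: 172.1 - 2.4x = 54.4 + 2.0x → x* = 26.7500.
Between x* and x_m the wedge SMB − MC runs linearly from 0 to MEB(x_m), so the loss is a triangle.
DWL = ½ × 0.7955 × 3.5000 = 1.3921.

DWL = $1.4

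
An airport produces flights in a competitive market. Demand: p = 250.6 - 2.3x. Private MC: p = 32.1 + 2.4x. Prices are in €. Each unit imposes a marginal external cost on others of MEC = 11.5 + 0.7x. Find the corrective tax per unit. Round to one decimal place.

tax = €38.3 per unit

Social marginal cost = private MC + MEC = 43.6 + 3.1x.
Set SMC = demand: 43.6 + 3.1x = 250.6 - 2.3x → x* = 38.3333.
The Pigouvian tax equals MEC at x*: 11.5 + 0.7×38.3333 = 38.3333.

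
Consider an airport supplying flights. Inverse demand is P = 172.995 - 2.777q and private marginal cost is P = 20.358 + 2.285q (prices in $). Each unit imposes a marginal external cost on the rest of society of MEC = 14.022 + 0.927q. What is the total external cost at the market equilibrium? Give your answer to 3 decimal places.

Market equilibrium (private): 20.358 + 2.285q = 172.995 - 2.777q → q_m = 30.1535.
Total external cost = ∫₀^{q_m} (14.022 + 0.927q) dq = 14.022×30.1535 + ½×0.927×30.1535² = 844.2421.

$844.242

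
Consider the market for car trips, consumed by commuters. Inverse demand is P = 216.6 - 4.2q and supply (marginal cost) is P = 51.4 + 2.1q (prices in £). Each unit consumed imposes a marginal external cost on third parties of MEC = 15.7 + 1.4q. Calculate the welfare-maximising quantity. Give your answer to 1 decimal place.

Social marginal benefit = demand − MEC = 200.9 - 5.6q.
Set SMB = MC: 200.9 - 5.6q = 51.4 + 2.1q → q* = 19.4156.

q* = 19.4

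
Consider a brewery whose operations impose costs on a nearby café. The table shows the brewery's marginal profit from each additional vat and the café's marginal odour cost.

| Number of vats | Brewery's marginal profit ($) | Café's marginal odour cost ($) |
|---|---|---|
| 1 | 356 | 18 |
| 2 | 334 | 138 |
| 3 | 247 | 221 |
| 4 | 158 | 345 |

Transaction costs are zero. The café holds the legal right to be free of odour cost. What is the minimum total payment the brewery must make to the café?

$377

Efficient level: marginal profit ≥ marginal odour cost through level 3, so k* = 3.
With the café holding the right, the brewery must at least compensate total damage at k*: 18 + 138 + 221 = 377.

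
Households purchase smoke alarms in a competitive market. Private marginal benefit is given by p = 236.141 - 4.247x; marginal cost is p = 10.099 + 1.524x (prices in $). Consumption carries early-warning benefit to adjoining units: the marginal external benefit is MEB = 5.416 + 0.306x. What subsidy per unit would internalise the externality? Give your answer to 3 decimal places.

subsidy = $18.376 per unit

Social marginal benefit = demand + MEB = 241.557 - 3.941x.
Set SMB = MC: 241.557 - 3.941x = 10.099 + 1.524x → x* = 42.3528.
The Pigouvian subsidy equals MEB at x*: 5.416 + 0.306×42.3528 = 18.3760.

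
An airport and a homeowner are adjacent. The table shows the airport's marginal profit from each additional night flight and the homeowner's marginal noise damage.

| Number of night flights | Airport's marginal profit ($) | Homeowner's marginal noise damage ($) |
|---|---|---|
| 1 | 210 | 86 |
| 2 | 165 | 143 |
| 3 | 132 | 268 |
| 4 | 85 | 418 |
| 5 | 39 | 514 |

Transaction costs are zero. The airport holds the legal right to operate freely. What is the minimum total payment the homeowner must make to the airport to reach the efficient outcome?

Left alone the airport would choose level 5 (marginal profit stays positive).
Efficient level: k* = 2 (marginal profit ≥ marginal noise damage through 2).
The homeowner must at least cover the airport's forgone profit from cutting 5→2: 132 + 85 + 39 = 256.

$256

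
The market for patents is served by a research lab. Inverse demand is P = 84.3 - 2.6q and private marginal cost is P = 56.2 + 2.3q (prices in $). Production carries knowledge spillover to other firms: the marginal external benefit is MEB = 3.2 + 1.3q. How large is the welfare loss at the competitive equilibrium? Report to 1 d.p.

DWL = $15.8

Market equilibrium (private): 56.2 + 2.3q = 84.3 - 2.6q → q_m = 5.7347.
Social marginal cost = private MC − MEB = 53.0 + q.
Set SMC = demand: 53.0 + q = 84.3 - 2.6q → q* = 8.6944.
Between q* and q_m the wedge demand − SMC runs linearly from 0 to MEB(q_m), so the loss is a triangle.
DWL = ½ × 2.9597 × 10.6551 = 15.7679.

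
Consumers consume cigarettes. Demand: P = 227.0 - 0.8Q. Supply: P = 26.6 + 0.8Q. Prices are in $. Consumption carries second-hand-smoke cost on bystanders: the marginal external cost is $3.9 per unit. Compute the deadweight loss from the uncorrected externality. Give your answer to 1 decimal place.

DWL = $4.8

Market equilibrium (private): 26.6 + 0.8Q = 227.0 - 0.8Q → Q_m = 125.2500.
Social marginal benefit = demand − MEC = 223.1 - 0.8Q.
Set SMB = MC: 223.1 - 0.8Q = 26.6 + 0.8Q → Q* = 122.8125.
Between Q* and Q_m the wedge MC − SMB runs linearly from 0 to MEC(Q_m), so the loss is a triangle.
DWL = ½ × 2.4375 × 3.9000 = 4.7531.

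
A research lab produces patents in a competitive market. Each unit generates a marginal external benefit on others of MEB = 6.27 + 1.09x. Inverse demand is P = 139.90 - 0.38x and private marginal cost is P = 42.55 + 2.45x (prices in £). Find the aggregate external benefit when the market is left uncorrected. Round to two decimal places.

£860.59

Market equilibrium (private): 42.55 + 2.45x = 139.90 - 0.38x → x_m = 34.3993.
Total external benefit = ∫₀^{x_m} (6.27 + 1.09x) dx = 6.27×34.3993 + ½×1.09×34.3993² = 860.5886.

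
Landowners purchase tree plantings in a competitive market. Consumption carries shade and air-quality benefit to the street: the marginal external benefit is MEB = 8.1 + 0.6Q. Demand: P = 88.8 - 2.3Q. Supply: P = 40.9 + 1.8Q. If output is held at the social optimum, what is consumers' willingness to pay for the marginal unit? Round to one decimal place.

P = 52.0

Social marginal benefit = demand + MEB = 96.9 - 1.7Q.
Set SMB = MC: 96.9 - 1.7Q = 40.9 + 1.8Q → Q* = 16.0000.
Consumer price on the demand curve at Q*: 88.8 − 2.3×16.0000 = 52.0000.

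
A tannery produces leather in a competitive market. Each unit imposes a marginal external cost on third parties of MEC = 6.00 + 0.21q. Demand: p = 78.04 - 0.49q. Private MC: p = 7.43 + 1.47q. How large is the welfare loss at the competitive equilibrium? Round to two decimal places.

DWL = 42.40

Market equilibrium (private): 7.43 + 1.47q = 78.04 - 0.49q → q_m = 36.0255.
Social marginal cost = private MC + MEC = 13.43 + 1.68q.
Set SMC = demand: 13.43 + 1.68q = 78.04 - 0.49q → q* = 29.7742.
Between q* and q_m the wedge SMC − demand runs linearly from 0 to MEC(q_m), so the loss is a triangle.
DWL = ½ × 6.2513 × 13.5654 = 42.4007.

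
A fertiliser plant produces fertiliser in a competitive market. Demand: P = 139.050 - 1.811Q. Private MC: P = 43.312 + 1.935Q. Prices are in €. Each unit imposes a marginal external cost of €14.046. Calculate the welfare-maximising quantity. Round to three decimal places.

Social marginal cost = private MC + MEC = 57.358 + 1.935Q.
Set SMC = demand: 57.358 + 1.935Q = 139.050 - 1.811Q → Q* = 21.8078.

Q* = 21.808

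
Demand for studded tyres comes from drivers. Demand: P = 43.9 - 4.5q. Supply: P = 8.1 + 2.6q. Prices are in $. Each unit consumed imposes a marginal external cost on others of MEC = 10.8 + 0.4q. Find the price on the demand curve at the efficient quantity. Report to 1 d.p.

Social marginal benefit = demand − MEC = 33.1 - 4.9q.
Set SMB = MC: 33.1 - 4.9q = 8.1 + 2.6q → q* = 3.3333.
Consumer price on the demand curve at q*: 43.9 − 4.5×3.3333 = 28.9002.

P = $28.9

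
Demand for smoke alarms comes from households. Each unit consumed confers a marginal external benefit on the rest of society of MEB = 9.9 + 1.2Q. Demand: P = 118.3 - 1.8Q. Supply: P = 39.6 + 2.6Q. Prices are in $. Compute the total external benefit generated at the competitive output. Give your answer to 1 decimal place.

$369.0

Market equilibrium (private): 39.6 + 2.6Q = 118.3 - 1.8Q → Q_m = 17.8864.
Total external benefit = ∫₀^{Q_m} (9.9 + 1.2Q) dQ = 9.9×17.8864 + ½×1.2×17.8864² = 369.0293.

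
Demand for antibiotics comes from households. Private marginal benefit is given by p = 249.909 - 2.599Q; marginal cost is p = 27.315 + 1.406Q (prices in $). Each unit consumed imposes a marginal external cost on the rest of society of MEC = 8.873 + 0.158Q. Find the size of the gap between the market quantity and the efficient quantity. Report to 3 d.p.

4.241 units

Market equilibrium (private): 27.315 + 1.406Q = 249.909 - 2.599Q → Q_m = 55.5790.
Social marginal benefit = demand − MEC = 241.036 - 2.757Q.
Set SMB = MC: 241.036 - 2.757Q = 27.315 + 1.406Q → Q* = 51.3382.
Gap = |55.5790 − 51.3382| = 4.2408.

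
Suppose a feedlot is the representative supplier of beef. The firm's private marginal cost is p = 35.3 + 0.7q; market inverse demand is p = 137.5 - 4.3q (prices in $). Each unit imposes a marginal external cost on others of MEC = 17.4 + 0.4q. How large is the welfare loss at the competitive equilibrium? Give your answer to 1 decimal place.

DWL = $60.6

Market equilibrium (private): 35.3 + 0.7q = 137.5 - 4.3q → q_m = 20.4400.
Social marginal cost = private MC + MEC = 52.7 + 1.1q.
Set SMC = demand: 52.7 + 1.1q = 137.5 - 4.3q → q* = 15.7037.
The welfare-loss triangle has base |q_m − q*| and height MEC(q_m) (the vertical gap between SMC and demand is zero at q* and MEC at q_m).
DWL = ½ × 4.7363 × 25.5760 = 60.5678.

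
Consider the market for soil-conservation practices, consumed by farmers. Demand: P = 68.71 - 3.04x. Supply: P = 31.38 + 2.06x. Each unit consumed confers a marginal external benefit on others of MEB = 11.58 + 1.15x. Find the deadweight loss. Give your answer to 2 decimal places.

DWL = 50.62

Market equilibrium (private): 31.38 + 2.06x = 68.71 - 3.04x → x_m = 7.3196.
Social marginal benefit = demand + MEB = 80.29 - 1.89x.
Set SMB = MC: 80.29 - 1.89x = 31.38 + 2.06x → x* = 12.3823.
The welfare-loss triangle has base |x_m − x*| and height MEB(x_m) (the vertical gap between SMB and MC is zero at x* and MEB at x_m).
DWL = ½ × 5.0627 × 19.9975 = 50.6207.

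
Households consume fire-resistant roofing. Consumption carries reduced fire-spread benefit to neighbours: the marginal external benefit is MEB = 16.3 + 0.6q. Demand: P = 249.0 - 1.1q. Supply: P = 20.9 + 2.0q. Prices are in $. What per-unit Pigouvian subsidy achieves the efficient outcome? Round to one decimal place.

Social marginal benefit = demand + MEB = 265.3 - 0.5q.
Set SMB = MC: 265.3 - 0.5q = 20.9 + 2.0q → q* = 97.7600.
The Pigouvian subsidy equals MEB at q*: 16.3 + 0.6×97.7600 = 74.9560.

subsidy = $75.0 per unit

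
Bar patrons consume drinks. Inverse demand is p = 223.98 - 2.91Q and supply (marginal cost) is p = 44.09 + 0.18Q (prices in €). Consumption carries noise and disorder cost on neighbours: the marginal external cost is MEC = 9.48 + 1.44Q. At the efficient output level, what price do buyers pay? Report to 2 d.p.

P = €114.51

Social marginal benefit = demand − MEC = 214.50 - 4.35Q.
Set SMB = MC: 214.50 - 4.35Q = 44.09 + 0.18Q → Q* = 37.6181.
Consumer price on the demand curve at Q*: 223.98 − 2.91×37.6181 = 114.5113.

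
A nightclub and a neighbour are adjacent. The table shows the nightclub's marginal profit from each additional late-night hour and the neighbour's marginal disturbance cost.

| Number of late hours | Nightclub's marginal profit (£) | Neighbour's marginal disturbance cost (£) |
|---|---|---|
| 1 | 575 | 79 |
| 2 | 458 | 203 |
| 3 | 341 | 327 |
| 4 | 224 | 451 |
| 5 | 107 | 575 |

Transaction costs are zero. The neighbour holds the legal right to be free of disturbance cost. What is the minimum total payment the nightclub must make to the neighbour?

Efficient level: marginal profit ≥ marginal disturbance cost through level 3, so k* = 3.
With the neighbour holding the right, the nightclub must at least compensate total damage at k*: 79 + 203 + 327 = 609.

£609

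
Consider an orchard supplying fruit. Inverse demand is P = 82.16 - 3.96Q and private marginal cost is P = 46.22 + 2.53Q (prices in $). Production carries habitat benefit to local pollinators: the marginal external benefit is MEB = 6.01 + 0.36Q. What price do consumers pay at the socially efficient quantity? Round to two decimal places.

Social marginal cost = private MC − MEB = 40.21 + 2.17Q.
Set SMC = demand: 40.21 + 2.17Q = 82.16 - 3.96Q → Q* = 6.8434.
Consumer price on the demand curve at Q*: 82.16 − 3.96×6.8434 = 55.0601.

P = $55.06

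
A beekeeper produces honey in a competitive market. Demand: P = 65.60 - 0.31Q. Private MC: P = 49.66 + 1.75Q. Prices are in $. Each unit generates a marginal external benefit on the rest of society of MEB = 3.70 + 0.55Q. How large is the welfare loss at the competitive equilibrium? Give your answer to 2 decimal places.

Market equilibrium (private): 49.66 + 1.75Q = 65.60 - 0.31Q → Q_m = 7.7379.
Social marginal cost = private MC − MEB = 45.96 + 1.20Q.
Set SMC = demand: 45.96 + 1.20Q = 65.60 - 0.31Q → Q* = 13.0066.
The welfare-loss triangle has base |Q_m − Q*| and height MEB(Q_m) (the vertical gap between SMC and demand is zero at Q* and MEB at Q_m).
DWL = ½ × 5.2687 × 7.9558 = 20.9584.

DWL = $20.96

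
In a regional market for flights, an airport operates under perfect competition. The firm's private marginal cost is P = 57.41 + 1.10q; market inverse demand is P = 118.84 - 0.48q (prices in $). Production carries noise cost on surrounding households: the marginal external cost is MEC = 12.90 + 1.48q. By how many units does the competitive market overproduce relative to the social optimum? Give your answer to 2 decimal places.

23.02 units

Market equilibrium (private): 57.41 + 1.10q = 118.84 - 0.48q → q_m = 38.8797.
Social marginal cost = private MC + MEC = 70.31 + 2.58q.
Set SMC = demand: 70.31 + 2.58q = 118.84 - 0.48q → q* = 15.8595.
Gap = |38.8797 − 15.8595| = 23.0202.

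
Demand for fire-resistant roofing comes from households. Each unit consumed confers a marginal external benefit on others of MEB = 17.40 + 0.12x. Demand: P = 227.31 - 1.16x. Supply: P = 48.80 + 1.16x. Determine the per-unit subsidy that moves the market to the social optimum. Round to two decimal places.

subsidy = 28.09 per unit

Social marginal benefit = demand + MEB = 244.71 - 1.04x.
Set SMB = MC: 244.71 - 1.04x = 48.80 + 1.16x → x* = 89.0500.
The Pigouvian subsidy equals MEB at x*: 17.40 + 0.12×89.0500 = 28.0860.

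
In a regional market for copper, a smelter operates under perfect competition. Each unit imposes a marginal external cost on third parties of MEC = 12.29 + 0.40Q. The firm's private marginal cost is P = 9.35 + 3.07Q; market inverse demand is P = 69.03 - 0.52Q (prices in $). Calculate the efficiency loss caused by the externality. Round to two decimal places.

DWL = $44.95

Market equilibrium (private): 9.35 + 3.07Q = 69.03 - 0.52Q → Q_m = 16.6240.
Social marginal cost = private MC + MEC = 21.64 + 3.47Q.
Set SMC = demand: 21.64 + 3.47Q = 69.03 - 0.52Q → Q* = 11.8772.
Between Q* and Q_m the wedge SMC − demand runs linearly from 0 to MEC(Q_m), so the loss is a triangle.
DWL = ½ × 4.7468 × 18.9396 = 44.9512.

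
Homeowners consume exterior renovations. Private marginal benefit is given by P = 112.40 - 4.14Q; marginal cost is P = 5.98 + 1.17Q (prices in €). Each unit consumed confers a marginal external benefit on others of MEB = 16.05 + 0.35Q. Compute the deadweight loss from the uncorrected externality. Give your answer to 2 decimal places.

DWL = €53.63

Market equilibrium (private): 5.98 + 1.17Q = 112.40 - 4.14Q → Q_m = 20.0414.
Social marginal benefit = demand + MEB = 128.45 - 3.79Q.
Set SMB = MC: 128.45 - 3.79Q = 5.98 + 1.17Q → Q* = 24.6915.
The welfare-loss triangle has base |Q_m − Q*| and height MEB(Q_m) (the vertical gap between SMB and MC is zero at Q* and MEB at Q_m).
DWL = ½ × 4.6501 × 23.0645 = 53.6261.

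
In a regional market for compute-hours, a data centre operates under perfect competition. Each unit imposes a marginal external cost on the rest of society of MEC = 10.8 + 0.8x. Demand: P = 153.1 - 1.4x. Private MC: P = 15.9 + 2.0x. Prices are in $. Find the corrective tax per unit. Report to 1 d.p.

Social marginal cost = private MC + MEC = 26.7 + 2.8x.
Set SMC = demand: 26.7 + 2.8x = 153.1 - 1.4x → x* = 30.0952.
The Pigouvian tax equals MEC at x*: 10.8 + 0.8×30.0952 = 34.8762.

tax = $34.9 per unit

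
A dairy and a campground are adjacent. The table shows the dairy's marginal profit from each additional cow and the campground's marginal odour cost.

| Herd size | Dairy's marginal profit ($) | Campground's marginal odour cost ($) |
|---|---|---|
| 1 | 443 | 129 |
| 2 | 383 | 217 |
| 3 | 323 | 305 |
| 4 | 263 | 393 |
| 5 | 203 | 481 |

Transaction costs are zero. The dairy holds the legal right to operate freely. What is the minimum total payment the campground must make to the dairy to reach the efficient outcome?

Left alone the dairy would choose level 5 (marginal profit stays positive).
Efficient level: k* = 3 (marginal profit ≥ marginal odour cost through 3).
The campground must at least cover the dairy's forgone profit from cutting 5→3: 263 + 203 = 466.

$466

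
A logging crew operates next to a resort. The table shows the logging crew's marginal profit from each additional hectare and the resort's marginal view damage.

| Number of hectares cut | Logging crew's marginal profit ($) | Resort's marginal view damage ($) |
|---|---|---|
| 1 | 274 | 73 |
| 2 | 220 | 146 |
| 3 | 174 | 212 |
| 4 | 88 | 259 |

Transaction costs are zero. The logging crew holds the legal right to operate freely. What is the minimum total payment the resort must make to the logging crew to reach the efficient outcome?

Left alone the logging crew would choose level 4 (marginal profit stays positive).
Efficient level: k* = 2 (marginal profit ≥ marginal view damage through 2).
The resort must at least cover the logging crew's forgone profit from cutting 4→2: 174 + 88 = 262.

$262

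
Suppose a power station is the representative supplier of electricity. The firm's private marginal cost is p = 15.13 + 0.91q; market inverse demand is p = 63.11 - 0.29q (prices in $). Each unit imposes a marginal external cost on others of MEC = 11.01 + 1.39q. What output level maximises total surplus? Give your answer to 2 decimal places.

q* = 14.27

Social marginal cost = private MC + MEC = 26.14 + 2.30q.
Set SMC = demand: 26.14 + 2.30q = 63.11 - 0.29q → q* = 14.2741.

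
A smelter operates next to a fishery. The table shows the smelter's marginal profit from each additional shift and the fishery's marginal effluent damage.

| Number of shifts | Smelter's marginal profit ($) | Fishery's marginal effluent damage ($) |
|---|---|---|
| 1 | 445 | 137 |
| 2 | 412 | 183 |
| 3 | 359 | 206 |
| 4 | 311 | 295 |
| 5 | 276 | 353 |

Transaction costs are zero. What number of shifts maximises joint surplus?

4

Bargaining reaches the level where marginal profit last exceeds marginal effluent damage.
That holds through level 4 (311 ≥ 295) but not at 5 (276 < 353).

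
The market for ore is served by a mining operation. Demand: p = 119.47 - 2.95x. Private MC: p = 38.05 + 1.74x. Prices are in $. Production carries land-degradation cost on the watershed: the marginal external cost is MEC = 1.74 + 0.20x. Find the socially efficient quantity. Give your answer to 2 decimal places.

Social marginal cost = private MC + MEC = 39.79 + 1.94x.
Set SMC = demand: 39.79 + 1.94x = 119.47 - 2.95x → x* = 16.2945.

x* = 16.29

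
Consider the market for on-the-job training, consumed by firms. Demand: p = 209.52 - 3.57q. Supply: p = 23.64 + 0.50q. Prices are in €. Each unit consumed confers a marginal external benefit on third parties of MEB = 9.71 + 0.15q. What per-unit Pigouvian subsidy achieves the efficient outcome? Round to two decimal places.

subsidy = €17.19 per unit

Social marginal benefit = demand + MEB = 219.23 - 3.42q.
Set SMB = MC: 219.23 - 3.42q = 23.64 + 0.50q → q* = 49.8954.
The Pigouvian subsidy equals MEB at q*: 9.71 + 0.15×49.8954 = 17.1943.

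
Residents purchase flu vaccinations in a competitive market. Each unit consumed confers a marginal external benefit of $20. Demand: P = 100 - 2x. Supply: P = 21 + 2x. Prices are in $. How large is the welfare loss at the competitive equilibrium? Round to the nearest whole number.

DWL = $50

Market equilibrium (private): 21 + 2x = 100 - 2x → x_m = 19.7500.
Social marginal benefit = demand + MEB = 120 - 2x.
Set SMB = MC: 120 - 2x = 21 + 2x → x* = 24.7500.
The welfare-loss triangle has base |x_m − x*| and height MEB(x_m) (the vertical gap between SMB and MC is zero at x* and MEB at x_m).
DWL = ½ × 5.0000 × 20.0000 = 50.0000.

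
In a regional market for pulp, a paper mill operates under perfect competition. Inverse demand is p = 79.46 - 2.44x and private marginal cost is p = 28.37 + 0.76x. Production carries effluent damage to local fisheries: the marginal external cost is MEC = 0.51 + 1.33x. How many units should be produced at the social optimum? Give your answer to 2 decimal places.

x* = 11.17

Social marginal cost = private MC + MEC = 28.88 + 2.09x.
Set SMC = demand: 28.88 + 2.09x = 79.46 - 2.44x → x* = 11.1656.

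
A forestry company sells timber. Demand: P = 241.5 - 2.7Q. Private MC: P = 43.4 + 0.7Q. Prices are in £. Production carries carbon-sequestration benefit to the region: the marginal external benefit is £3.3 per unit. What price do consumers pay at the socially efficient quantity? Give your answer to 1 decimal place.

P = £81.6

Social marginal cost = private MC − MEB = 40.1 + 0.7Q.
Set SMC = demand: 40.1 + 0.7Q = 241.5 - 2.7Q → Q* = 59.2353.
Consumer price on the demand curve at Q*: 241.5 − 2.7×59.2353 = 81.5647.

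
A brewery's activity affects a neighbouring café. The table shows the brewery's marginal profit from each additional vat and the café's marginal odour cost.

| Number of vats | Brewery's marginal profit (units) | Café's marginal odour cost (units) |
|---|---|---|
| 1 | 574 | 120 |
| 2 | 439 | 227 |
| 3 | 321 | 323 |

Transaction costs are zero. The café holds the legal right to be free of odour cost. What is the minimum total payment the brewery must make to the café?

Efficient level: marginal profit ≥ marginal odour cost through level 2, so k* = 2.
With the café holding the right, the brewery must at least compensate total damage at k*: 120 + 227 = 347.

347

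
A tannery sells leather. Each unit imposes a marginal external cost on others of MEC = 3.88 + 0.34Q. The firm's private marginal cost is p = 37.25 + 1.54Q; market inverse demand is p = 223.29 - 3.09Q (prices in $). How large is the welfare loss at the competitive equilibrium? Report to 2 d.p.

Market equilibrium (private): 37.25 + 1.54Q = 223.29 - 3.09Q → Q_m = 40.1814.
Social marginal cost = private MC + MEC = 41.13 + 1.88Q.
Set SMC = demand: 41.13 + 1.88Q = 223.29 - 3.09Q → Q* = 36.6519.
The loss is the area between SMC and demand from Q* to Q_m; with linear curves that's a triangle of height MEC(Q_m).
DWL = ½ × 3.5295 × 17.5417 = 30.9567.

DWL = $30.96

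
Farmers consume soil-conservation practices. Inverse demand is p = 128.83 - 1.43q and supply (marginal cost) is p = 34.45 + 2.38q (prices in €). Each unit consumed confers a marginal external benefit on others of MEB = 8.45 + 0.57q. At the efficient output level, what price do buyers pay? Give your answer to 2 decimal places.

Social marginal benefit = demand + MEB = 137.28 - 0.86q.
Set SMB = MC: 137.28 - 0.86q = 34.45 + 2.38q → q* = 31.7377.
Consumer price on the demand curve at q*: 128.83 − 1.43×31.7377 = 83.4451.

P = €83.45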